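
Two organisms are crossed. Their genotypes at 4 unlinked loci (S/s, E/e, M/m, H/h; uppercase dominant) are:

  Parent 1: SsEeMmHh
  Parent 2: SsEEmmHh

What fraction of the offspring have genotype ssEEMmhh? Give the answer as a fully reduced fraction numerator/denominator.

SsEeMmHh gametes: SEMH×1, SEMh×1, SEmH×1, SEmh×1, SeMH×1, SeMh×1, SemH×1, Semh×1, sEMH×1, sEMh×1, sEmH×1, sEmh×1, seMH×1, seMh×1, semH×1, semh×1
SsEEmmHh gametes: SEmH×4, SEmh×4, sEmH×4, sEmh×4
SsEeMmHh×SsEEmmHh grid (16·16=256): SSEEMmHH=4 SSEEMmHh=8 SSEEMmhh=4 SSEEmmHH=4 SSEEmmHh=8 SSEEmmhh=4 SSEeMmHH=4 SSEeMmHh=8 SSEeMmhh=4 SSEemmHH=4 SSEemmHh=8 SSEemmhh=4 SsEEMmHH=8 SsEEMmHh=16 SsEEMmhh=8 SsEEmmHH=8 SsEEmmHh=16 SsEEmmhh=8 SsEeMmHH=8 SsEeMmHh=16 SsEeMmhh=8 SsEemmHH=8 SsEemmHh=16 SsEemmhh=8 ssEEMmHH=4 ssEEMmHh=8 ssEEMmhh=4 ssEEmmHH=4 ssEEmmHh=8 ssEEmmhh=4 ssEeMmHH=4 ssEeMmHh=8 ssEeMmhh=4 ssEemmHH=4 ssEemmHh=8 ssEemmhh=4
ssEEMmhh hits 4/256; gcd=4; 4÷4/256÷4 = 1/64

P(ssEEMmhh) = 1/64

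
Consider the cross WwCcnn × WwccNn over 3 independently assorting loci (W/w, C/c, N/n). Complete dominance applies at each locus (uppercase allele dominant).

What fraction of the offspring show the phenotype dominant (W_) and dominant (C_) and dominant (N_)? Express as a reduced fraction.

WwCcnn gametes: WCn×2, Wcn×2, wCn×2, wcn×2
WwccNn gametes: WcN×2, Wcn×2, wcN×2, wcn×2
WwCcnn×WwccNn grid (8·8=64): WWCcNn=4 WWCcnn=4 WWccNn=4 WWccnn=4 WwCcNn=8 WwCcnn=8 WwccNn=8 Wwccnn=8 wwCcNn=4 wwCcnn=4 wwccNn=4 wwccnn=4
W_ C_ N_ hits 12/64; gcd=4; 12÷4/64÷4 = 3/16

P(W_ C_ N_) = 3/16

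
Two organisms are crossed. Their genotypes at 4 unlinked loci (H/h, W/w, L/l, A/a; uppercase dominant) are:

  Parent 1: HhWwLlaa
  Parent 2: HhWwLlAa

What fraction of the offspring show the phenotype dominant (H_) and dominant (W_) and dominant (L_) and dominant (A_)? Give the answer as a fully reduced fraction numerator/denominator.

P(H_ W_ L_ A_) = 27/128

HhWwLlaa gametes: HWLa×2, HWla×2, HwLa×2, Hwla×2, hWLa×2, hWla×2, hwLa×2, hwla×2
HhWwLlAa gametes: HWLA×1, HWLa×1, HWlA×1, HWla×1, HwLA×1, HwLa×1, HwlA×1, Hwla×1, hWLA×1, hWLa×1, hWlA×1, hWla×1, hwLA×1, hwLa×1, hwlA×1, hwla×1
HhWwLlaa×HhWwLlAa grid (16·16=256): HHWWLLAa=2 HHWWLLaa=2 HHWWLlAa=4 HHWWLlaa=4 HHWWllAa=2 HHWWllaa=2 HHWwLLAa=4 HHWwLLaa=4 HHWwLlAa=8 HHWwLlaa=8 HHWwllAa=4 HHWwllaa=4 HHwwLLAa=2 HHwwLLaa=2 HHwwLlAa=4 HHwwLlaa=4 HHwwllAa=2 HHwwllaa=2 HhWWLLAa=4 HhWWLLaa=4 HhWWLlAa=8 HhWWLlaa=8 HhWWllAa=4 HhWWllaa=4 HhWwLLAa=8 HhWwLLaa=8 HhWwLlAa=16 HhWwLlaa=16 HhWwllAa=8 HhWwllaa=8 HhwwLLAa=4 HhwwLLaa=4 HhwwLlAa=8 HhwwLlaa=8 HhwwllAa=4 Hhwwllaa=4 hhWWLLAa=2 hhWWLLaa=2 hhWWLlAa=4 hhWWLlaa=4 hhWWllAa=2 hhWWllaa=2 hhWwLLAa=4 hhWwLLaa=4 hhWwLlAa=8 hhWwLlaa=8 hhWwllAa=4 hhWwllaa=4 hhwwLLAa=2 hhwwLLaa=2 hhwwLlAa=4 hhwwLlaa=4 hhwwllAa=2 hhwwllaa=2
H_ W_ L_ A_ hits 54/256; gcd=2; 54÷2/256÷2 = 27/128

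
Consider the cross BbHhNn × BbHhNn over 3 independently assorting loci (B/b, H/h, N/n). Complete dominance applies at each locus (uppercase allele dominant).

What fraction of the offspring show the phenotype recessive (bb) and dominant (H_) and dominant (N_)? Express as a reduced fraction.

BbHhNn gametes: BHN×1, BHn×1, BhN×1, Bhn×1, bHN×1, bHn×1, bhN×1, bhn×1
BbHhNn gametes: BHN×1, BHn×1, BhN×1, Bhn×1, bHN×1, bHn×1, bhN×1, bhn×1
BbHhNn×BbHhNn grid (8·8=64): BBHHNN=1 BBHHNn=2 BBHHnn=1 BBHhNN=2 BBHhNn=4 BBHhnn=2 BBhhNN=1 BBhhNn=2 BBhhnn=1 BbHHNN=2 BbHHNn=4 BbHHnn=2 BbHhNN=4 BbHhNn=8 BbHhnn=4 BbhhNN=2 BbhhNn=4 Bbhhnn=2 bbHHNN=1 bbHHNn=2 bbHHnn=1 bbHhNN=2 bbHhNn=4 bbHhnn=2 bbhhNN=1 bbhhNn=2 bbhhnn=1
bb H_ N_ hits 9/64; gcd=1; 9÷1/64÷1 = 9/64

P(bb H_ N_) = 9/64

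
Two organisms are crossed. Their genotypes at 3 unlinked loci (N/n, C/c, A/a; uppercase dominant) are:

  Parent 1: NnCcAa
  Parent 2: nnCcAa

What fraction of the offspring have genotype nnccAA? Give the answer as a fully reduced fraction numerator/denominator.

NnCcAa gametes: NCA×1, NCa×1, NcA×1, Nca×1, nCA×1, nCa×1, ncA×1, nca×1
nnCcAa gametes: nCA×2, nCa×2, ncA×2, nca×2
NnCcAa×nnCcAa grid (8·8=64): NnCCAA=2 NnCCAa=4 NnCCaa=2 NnCcAA=4 NnCcAa=8 NnCcaa=4 NnccAA=2 NnccAa=4 Nnccaa=2 nnCCAA=2 nnCCAa=4 nnCCaa=2 nnCcAA=4 nnCcAa=8 nnCcaa=4 nnccAA=2 nnccAa=4 nnccaa=2
nnccAA hits 2/64; gcd=2; 2÷2/64÷2 = 1/32

P(nnccAA) = 1/32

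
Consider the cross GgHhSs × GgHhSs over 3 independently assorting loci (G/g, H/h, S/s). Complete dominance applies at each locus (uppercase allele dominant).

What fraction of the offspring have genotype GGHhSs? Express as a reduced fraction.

P(GGHhSs) = 1/16

GgHhSs gametes: GHS×1, GHs×1, GhS×1, Ghs×1, gHS×1, gHs×1, ghS×1, ghs×1
GgHhSs gametes: GHS×1, GHs×1, GhS×1, Ghs×1, gHS×1, gHs×1, ghS×1, ghs×1
GgHhSs×GgHhSs grid (8·8=64): GGHHSS=1 GGHHSs=2 GGHHss=1 GGHhSS=2 GGHhSs=4 GGHhss=2 GGhhSS=1 GGhhSs=2 GGhhss=1 GgHHSS=2 GgHHSs=4 GgHHss=2 GgHhSS=4 GgHhSs=8 GgHhss=4 GghhSS=2 GghhSs=4 Gghhss=2 ggHHSS=1 ggHHSs=2 ggHHss=1 ggHhSS=2 ggHhSs=4 ggHhss=2 gghhSS=1 gghhSs=2 gghhss=1
GGHhSs hits 4/64; gcd=4; 4÷4/64÷4 = 1/16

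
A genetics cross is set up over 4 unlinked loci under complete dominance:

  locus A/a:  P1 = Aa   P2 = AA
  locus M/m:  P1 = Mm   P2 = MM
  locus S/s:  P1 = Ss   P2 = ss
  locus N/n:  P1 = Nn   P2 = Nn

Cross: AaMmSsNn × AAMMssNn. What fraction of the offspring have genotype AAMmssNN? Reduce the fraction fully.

AaMmSsNn gametes: AMSN×1, AMSn×1, AMsN×1, AMsn×1, AmSN×1, AmSn×1, AmsN×1, Amsn×1, aMSN×1, aMSn×1, aMsN×1, aMsn×1, amSN×1, amSn×1, amsN×1, amsn×1
AAMMssNn gametes: AMsN×8, AMsn×8
AaMmSsNn×AAMMssNn grid (16·16=256): AAMMSsNN=8 AAMMSsNn=16 AAMMSsnn=8 AAMMssNN=8 AAMMssNn=16 AAMMssnn=8 AAMmSsNN=8 AAMmSsNn=16 AAMmSsnn=8 AAMmssNN=8 AAMmssNn=16 AAMmssnn=8 AaMMSsNN=8 AaMMSsNn=16 AaMMSsnn=8 AaMMssNN=8 AaMMssNn=16 AaMMssnn=8 AaMmSsNN=8 AaMmSsNn=16 AaMmSsnn=8 AaMmssNN=8 AaMmssNn=16 AaMmssnn=8
AAMmssNN hits 8/256; gcd=8; 8÷8/256÷8 = 1/32

P(AAMmssNN) = 1/32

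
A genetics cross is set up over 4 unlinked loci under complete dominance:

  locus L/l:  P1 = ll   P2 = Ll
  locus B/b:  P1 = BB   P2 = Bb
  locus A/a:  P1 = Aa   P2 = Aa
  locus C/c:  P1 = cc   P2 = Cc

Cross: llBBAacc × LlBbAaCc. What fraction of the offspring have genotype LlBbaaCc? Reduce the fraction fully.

llBBAacc gametes: lBAc×8, lBac×8
LlBbAaCc gametes: LBAC×1, LBAc×1, LBaC×1, LBac×1, LbAC×1, LbAc×1, LbaC×1, Lbac×1, lBAC×1, lBAc×1, lBaC×1, lBac×1, lbAC×1, lbAc×1, lbaC×1, lbac×1
llBBAacc×LlBbAaCc grid (16·16=256): LlBBAACc=8 LlBBAAcc=8 LlBBAaCc=16 LlBBAacc=16 LlBBaaCc=8 LlBBaacc=8 LlBbAACc=8 LlBbAAcc=8 LlBbAaCc=16 LlBbAacc=16 LlBbaaCc=8 LlBbaacc=8 llBBAACc=8 llBBAAcc=8 llBBAaCc=16 llBBAacc=16 llBBaaCc=8 llBBaacc=8 llBbAACc=8 llBbAAcc=8 llBbAaCc=16 llBbAacc=16 llBbaaCc=8 llBbaacc=8
LlBbaaCc hits 8/256; gcd=8; 8÷8/256÷8 = 1/32

P(LlBbaaCc) = 1/32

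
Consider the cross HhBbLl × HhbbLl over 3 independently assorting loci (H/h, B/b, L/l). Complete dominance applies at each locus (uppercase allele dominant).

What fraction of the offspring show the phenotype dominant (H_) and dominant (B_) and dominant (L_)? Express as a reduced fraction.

HhBbLl gametes: HBL×1, HBl×1, HbL×1, Hbl×1, hBL×1, hBl×1, hbL×1, hbl×1
HhbbLl gametes: HbL×2, Hbl×2, hbL×2, hbl×2
HhBbLl×HhbbLl grid (8·8=64): HHBbLL=2 HHBbLl=4 HHBbll=2 HHbbLL=2 HHbbLl=4 HHbbll=2 HhBbLL=4 HhBbLl=8 HhBbll=4 HhbbLL=4 HhbbLl=8 Hhbbll=4 hhBbLL=2 hhBbLl=4 hhBbll=2 hhbbLL=2 hhbbLl=4 hhbbll=2
H_ B_ L_ hits 18/64; gcd=2; 18÷2/64÷2 = 9/32

P(H_ B_ L_) = 9/32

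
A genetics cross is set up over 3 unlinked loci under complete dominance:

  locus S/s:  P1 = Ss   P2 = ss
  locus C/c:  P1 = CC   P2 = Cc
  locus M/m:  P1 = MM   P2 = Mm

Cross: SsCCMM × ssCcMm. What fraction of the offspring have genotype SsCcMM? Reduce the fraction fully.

SsCCMM gametes: SCM×4, sCM×4
ssCcMm gametes: sCM×2, sCm×2, scM×2, scm×2
SsCCMM×ssCcMm grid (8·8=64): SsCCMM=8 SsCCMm=8 SsCcMM=8 SsCcMm=8 ssCCMM=8 ssCCMm=8 ssCcMM=8 ssCcMm=8
SsCcMM hits 8/64; gcd=8; 8÷8/64÷8 = 1/8

P(SsCcMM) = 1/8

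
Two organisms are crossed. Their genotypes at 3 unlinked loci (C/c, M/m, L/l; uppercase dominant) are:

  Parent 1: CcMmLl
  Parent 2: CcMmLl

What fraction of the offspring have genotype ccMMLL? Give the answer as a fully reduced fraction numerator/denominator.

CcMmLl gametes: CML×1, CMl×1, CmL×1, Cml×1, cML×1, cMl×1, cmL×1, cml×1
CcMmLl gametes: CML×1, CMl×1, CmL×1, Cml×1, cML×1, cMl×1, cmL×1, cml×1
CcMmLl×CcMmLl grid (8·8=64): CCMMLL=1 CCMMLl=2 CCMMll=1 CCMmLL=2 CCMmLl=4 CCMmll=2 CCmmLL=1 CCmmLl=2 CCmmll=1 CcMMLL=2 CcMMLl=4 CcMMll=2 CcMmLL=4 CcMmLl=8 CcMmll=4 CcmmLL=2 CcmmLl=4 Ccmmll=2 ccMMLL=1 ccMMLl=2 ccMMll=1 ccMmLL=2 ccMmLl=4 ccMmll=2 ccmmLL=1 ccmmLl=2 ccmmll=1
ccMMLL hits 1/64; gcd=1; 1÷1/64÷1 = 1/64

P(ccMMLL) = 1/64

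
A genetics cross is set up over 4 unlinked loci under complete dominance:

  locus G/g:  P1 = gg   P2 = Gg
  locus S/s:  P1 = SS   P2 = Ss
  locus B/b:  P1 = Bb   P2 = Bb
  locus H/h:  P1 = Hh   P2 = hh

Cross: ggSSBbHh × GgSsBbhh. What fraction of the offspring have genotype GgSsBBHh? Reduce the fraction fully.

ggSSBbHh gametes: gSBH×4, gSBh×4, gSbH×4, gSbh×4
GgSsBbhh gametes: GSBh×2, GSbh×2, GsBh×2, Gsbh×2, gSBh×2, gSbh×2, gsBh×2, gsbh×2
ggSSBbHh×GgSsBbhh grid (16·16=256): GgSSBBHh=8 GgSSBBhh=8 GgSSBbHh=16 GgSSBbhh=16 GgSSbbHh=8 GgSSbbhh=8 GgSsBBHh=8 GgSsBBhh=8 GgSsBbHh=16 GgSsBbhh=16 GgSsbbHh=8 GgSsbbhh=8 ggSSBBHh=8 ggSSBBhh=8 ggSSBbHh=16 ggSSBbhh=16 ggSSbbHh=8 ggSSbbhh=8 ggSsBBHh=8 ggSsBBhh=8 ggSsBbHh=16 ggSsBbhh=16 ggSsbbHh=8 ggSsbbhh=8
GgSsBBHh hits 8/256; gcd=8; 8÷8/256÷8 = 1/32

P(GgSsBBHh) = 1/32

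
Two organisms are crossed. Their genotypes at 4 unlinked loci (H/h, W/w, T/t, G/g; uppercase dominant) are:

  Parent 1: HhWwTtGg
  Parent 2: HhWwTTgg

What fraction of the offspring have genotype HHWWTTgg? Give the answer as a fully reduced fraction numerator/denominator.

P(HHWWTTgg) = 1/64

HhWwTtGg gametes: HWTG×1, HWTg×1, HWtG×1, HWtg×1, HwTG×1, HwTg×1, HwtG×1, Hwtg×1, hWTG×1, hWTg×1, hWtG×1, hWtg×1, hwTG×1, hwTg×1, hwtG×1, hwtg×1
HhWwTTgg gametes: HWTg×4, HwTg×4, hWTg×4, hwTg×4
HhWwTtGg×HhWwTTgg grid (16·16=256): HHWWTTGg=4 HHWWTTgg=4 HHWWTtGg=4 HHWWTtgg=4 HHWwTTGg=8 HHWwTTgg=8 HHWwTtGg=8 HHWwTtgg=8 HHwwTTGg=4 HHwwTTgg=4 HHwwTtGg=4 HHwwTtgg=4 HhWWTTGg=8 HhWWTTgg=8 HhWWTtGg=8 HhWWTtgg=8 HhWwTTGg=16 HhWwTTgg=16 HhWwTtGg=16 HhWwTtgg=16 HhwwTTGg=8 HhwwTTgg=8 HhwwTtGg=8 HhwwTtgg=8 hhWWTTGg=4 hhWWTTgg=4 hhWWTtGg=4 hhWWTtgg=4 hhWwTTGg=8 hhWwTTgg=8 hhWwTtGg=8 hhWwTtgg=8 hhwwTTGg=4 hhwwTTgg=4 hhwwTtGg=4 hhwwTtgg=4
HHWWTTgg hits 4/256; gcd=4; 4÷4/256÷4 = 1/64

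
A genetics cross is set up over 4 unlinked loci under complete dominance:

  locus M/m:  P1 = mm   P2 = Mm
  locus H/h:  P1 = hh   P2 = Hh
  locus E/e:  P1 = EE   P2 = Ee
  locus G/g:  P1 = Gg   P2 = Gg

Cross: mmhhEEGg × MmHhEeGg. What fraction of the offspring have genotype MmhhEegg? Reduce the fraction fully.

mmhhEEGg gametes: mhEG×8, mhEg×8
MmHhEeGg gametes: MHEG×1, MHEg×1, MHeG×1, MHeg×1, MhEG×1, MhEg×1, MheG×1, Mheg×1, mHEG×1, mHEg×1, mHeG×1, mHeg×1, mhEG×1, mhEg×1, mheG×1, mheg×1
mmhhEEGg×MmHhEeGg grid (16·16=256): MmHhEEGG=8 MmHhEEGg=16 MmHhEEgg=8 MmHhEeGG=8 MmHhEeGg=16 MmHhEegg=8 MmhhEEGG=8 MmhhEEGg=16 MmhhEEgg=8 MmhhEeGG=8 MmhhEeGg=16 MmhhEegg=8 mmHhEEGG=8 mmHhEEGg=16 mmHhEEgg=8 mmHhEeGG=8 mmHhEeGg=16 mmHhEegg=8 mmhhEEGG=8 mmhhEEGg=16 mmhhEEgg=8 mmhhEeGG=8 mmhhEeGg=16 mmhhEegg=8
MmhhEegg hits 8/256; gcd=8; 8÷8/256÷8 = 1/32

P(MmhhEegg) = 1/32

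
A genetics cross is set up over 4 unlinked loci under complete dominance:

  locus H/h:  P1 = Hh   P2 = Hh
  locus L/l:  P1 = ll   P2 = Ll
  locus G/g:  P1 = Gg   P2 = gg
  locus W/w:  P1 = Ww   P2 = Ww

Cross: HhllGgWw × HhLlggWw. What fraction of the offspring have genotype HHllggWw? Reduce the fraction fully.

P(HHllggWw) = 1/32

HhllGgWw gametes: HlGW×2, HlGw×2, HlgW×2, Hlgw×2, hlGW×2, hlGw×2, hlgW×2, hlgw×2
HhLlggWw gametes: HLgW×2, HLgw×2, HlgW×2, Hlgw×2, hLgW×2, hLgw×2, hlgW×2, hlgw×2
HhllGgWw×HhLlggWw grid (16·16=256): HHLlGgWW=4 HHLlGgWw=8 HHLlGgww=4 HHLlggWW=4 HHLlggWw=8 HHLlggww=4 HHllGgWW=4 HHllGgWw=8 HHllGgww=4 HHllggWW=4 HHllggWw=8 HHllggww=4 HhLlGgWW=8 HhLlGgWw=16 HhLlGgww=8 HhLlggWW=8 HhLlggWw=16 HhLlggww=8 HhllGgWW=8 HhllGgWw=16 HhllGgww=8 HhllggWW=8 HhllggWw=16 Hhllggww=8 hhLlGgWW=4 hhLlGgWw=8 hhLlGgww=4 hhLlggWW=4 hhLlggWw=8 hhLlggww=4 hhllGgWW=4 hhllGgWw=8 hhllGgww=4 hhllggWW=4 hhllggWw=8 hhllggww=4
HHllggWw hits 8/256; gcd=8; 8÷8/256÷8 = 1/32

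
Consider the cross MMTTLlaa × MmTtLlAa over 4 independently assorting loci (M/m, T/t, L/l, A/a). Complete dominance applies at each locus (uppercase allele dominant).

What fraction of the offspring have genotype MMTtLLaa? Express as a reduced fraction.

P(MMTtLLaa) = 1/32

MMTTLlaa gametes: MTLa×8, MTla×8
MmTtLlAa gametes: MTLA×1, MTLa×1, MTlA×1, MTla×1, MtLA×1, MtLa×1, MtlA×1, Mtla×1, mTLA×1, mTLa×1, mTlA×1, mTla×1, mtLA×1, mtLa×1, mtlA×1, mtla×1
MMTTLlaa×MmTtLlAa grid (16·16=256): MMTTLLAa=8 MMTTLLaa=8 MMTTLlAa=16 MMTTLlaa=16 MMTTllAa=8 MMTTllaa=8 MMTtLLAa=8 MMTtLLaa=8 MMTtLlAa=16 MMTtLlaa=16 MMTtllAa=8 MMTtllaa=8 MmTTLLAa=8 MmTTLLaa=8 MmTTLlAa=16 MmTTLlaa=16 MmTTllAa=8 MmTTllaa=8 MmTtLLAa=8 MmTtLLaa=8 MmTtLlAa=16 MmTtLlaa=16 MmTtllAa=8 MmTtllaa=8
MMTtLLaa hits 8/256; gcd=8; 8÷8/256÷8 = 1/32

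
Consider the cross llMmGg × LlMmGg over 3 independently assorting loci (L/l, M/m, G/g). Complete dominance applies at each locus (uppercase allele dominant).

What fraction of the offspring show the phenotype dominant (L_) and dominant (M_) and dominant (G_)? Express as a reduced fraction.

llMmGg gametes: lMG×2, lMg×2, lmG×2, lmg×2
LlMmGg gametes: LMG×1, LMg×1, LmG×1, Lmg×1, lMG×1, lMg×1, lmG×1, lmg×1
llMmGg×LlMmGg grid (8·8=64): LlMMGG=2 LlMMGg=4 LlMMgg=2 LlMmGG=4 LlMmGg=8 LlMmgg=4 LlmmGG=2 LlmmGg=4 Llmmgg=2 llMMGG=2 llMMGg=4 llMMgg=2 llMmGG=4 llMmGg=8 llMmgg=4 llmmGG=2 llmmGg=4 llmmgg=2
L_ M_ G_ hits 18/64; gcd=2; 18÷2/64÷2 = 9/32

P(L_ M_ G_) = 9/32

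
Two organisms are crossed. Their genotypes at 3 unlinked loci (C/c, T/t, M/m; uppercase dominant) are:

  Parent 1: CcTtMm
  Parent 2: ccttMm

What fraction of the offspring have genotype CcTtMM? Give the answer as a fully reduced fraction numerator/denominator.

CcTtMm gametes: CTM×1, CTm×1, CtM×1, Ctm×1, cTM×1, cTm×1, ctM×1, ctm×1
ccttMm gametes: ctM×4, ctm×4
CcTtMm×ccttMm grid (8·8=64): CcTtMM=4 CcTtMm=8 CcTtmm=4 CcttMM=4 CcttMm=8 Ccttmm=4 ccTtMM=4 ccTtMm=8 ccTtmm=4 ccttMM=4 ccttMm=8 ccttmm=4
CcTtMM hits 4/64; gcd=4; 4÷4/64÷4 = 1/16

P(CcTtMM) = 1/16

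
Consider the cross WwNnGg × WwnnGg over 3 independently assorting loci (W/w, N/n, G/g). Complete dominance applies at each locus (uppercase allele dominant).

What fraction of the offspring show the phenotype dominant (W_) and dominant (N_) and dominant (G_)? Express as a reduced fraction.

P(W_ N_ G_) = 9/32

WwNnGg gametes: WNG×1, WNg×1, WnG×1, Wng×1, wNG×1, wNg×1, wnG×1, wng×1
WwnnGg gametes: WnG×2, Wng×2, wnG×2, wng×2
WwNnGg×WwnnGg grid (8·8=64): WWNnGG=2 WWNnGg=4 WWNngg=2 WWnnGG=2 WWnnGg=4 WWnngg=2 WwNnGG=4 WwNnGg=8 WwNngg=4 WwnnGG=4 WwnnGg=8 Wwnngg=4 wwNnGG=2 wwNnGg=4 wwNngg=2 wwnnGG=2 wwnnGg=4 wwnngg=2
W_ N_ G_ hits 18/64; gcd=2; 18÷2/64÷2 = 9/32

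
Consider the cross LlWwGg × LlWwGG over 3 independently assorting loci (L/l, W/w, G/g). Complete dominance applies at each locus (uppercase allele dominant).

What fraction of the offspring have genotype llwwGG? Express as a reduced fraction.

LlWwGg gametes: LWG×1, LWg×1, LwG×1, Lwg×1, lWG×1, lWg×1, lwG×1, lwg×1
LlWwGG gametes: LWG×2, LwG×2, lWG×2, lwG×2
LlWwGg×LlWwGG grid (8·8=64): LLWWGG=2 LLWWGg=2 LLWwGG=4 LLWwGg=4 LLwwGG=2 LLwwGg=2 LlWWGG=4 LlWWGg=4 LlWwGG=8 LlWwGg=8 LlwwGG=4 LlwwGg=4 llWWGG=2 llWWGg=2 llWwGG=4 llWwGg=4 llwwGG=2 llwwGg=2
llwwGG hits 2/64; gcd=2; 2÷2/64÷2 = 1/32

P(llwwGG) = 1/32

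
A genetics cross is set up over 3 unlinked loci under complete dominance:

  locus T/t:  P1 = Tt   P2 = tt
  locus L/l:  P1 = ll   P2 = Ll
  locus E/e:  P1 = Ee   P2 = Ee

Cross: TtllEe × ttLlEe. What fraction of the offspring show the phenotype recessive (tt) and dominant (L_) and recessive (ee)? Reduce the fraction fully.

P(tt L_ ee) = 1/16

TtllEe gametes: TlE×2, Tle×2, tlE×2, tle×2
ttLlEe gametes: tLE×2, tLe×2, tlE×2, tle×2
TtllEe×ttLlEe grid (8·8=64): TtLlEE=4 TtLlEe=8 TtLlee=4 TtllEE=4 TtllEe=8 Ttllee=4 ttLlEE=4 ttLlEe=8 ttLlee=4 ttllEE=4 ttllEe=8 ttllee=4
tt L_ ee hits 4/64; gcd=4; 4÷4/64÷4 = 1/16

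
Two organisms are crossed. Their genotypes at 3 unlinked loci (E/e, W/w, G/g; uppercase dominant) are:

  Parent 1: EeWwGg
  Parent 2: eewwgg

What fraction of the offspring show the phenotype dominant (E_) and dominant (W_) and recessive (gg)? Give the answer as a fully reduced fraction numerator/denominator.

P(E_ W_ gg) = 1/8

EeWwGg gametes: EWG×1, EWg×1, EwG×1, Ewg×1, eWG×1, eWg×1, ewG×1, ewg×1
eewwgg gametes: ewg×8
EeWwGg×eewwgg grid (8·8=64): EeWwGg=8 EeWwgg=8 EewwGg=8 Eewwgg=8 eeWwGg=8 eeWwgg=8 eewwGg=8 eewwgg=8
E_ W_ gg hits 8/64; gcd=8; 8÷8/64÷8 = 1/8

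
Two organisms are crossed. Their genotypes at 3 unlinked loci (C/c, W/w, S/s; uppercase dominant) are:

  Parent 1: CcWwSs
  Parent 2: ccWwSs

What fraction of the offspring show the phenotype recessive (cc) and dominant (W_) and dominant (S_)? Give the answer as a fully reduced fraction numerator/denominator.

P(cc W_ S_) = 9/32

CcWwSs gametes: CWS×1, CWs×1, CwS×1, Cws×1, cWS×1, cWs×1, cwS×1, cws×1
ccWwSs gametes: cWS×2, cWs×2, cwS×2, cws×2
CcWwSs×ccWwSs grid (8·8=64): CcWWSS=2 CcWWSs=4 CcWWss=2 CcWwSS=4 CcWwSs=8 CcWwss=4 CcwwSS=2 CcwwSs=4 Ccwwss=2 ccWWSS=2 ccWWSs=4 ccWWss=2 ccWwSS=4 ccWwSs=8 ccWwss=4 ccwwSS=2 ccwwSs=4 ccwwss=2
cc W_ S_ hits 18/64; gcd=2; 18÷2/64÷2 = 9/32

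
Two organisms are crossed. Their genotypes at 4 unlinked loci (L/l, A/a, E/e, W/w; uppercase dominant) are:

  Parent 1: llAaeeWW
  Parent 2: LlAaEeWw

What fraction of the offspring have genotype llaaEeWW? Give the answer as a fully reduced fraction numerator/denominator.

P(llaaEeWW) = 1/32

llAaeeWW gametes: lAeW×8, laeW×8
LlAaEeWw gametes: LAEW×1, LAEw×1, LAeW×1, LAew×1, LaEW×1, LaEw×1, LaeW×1, Laew×1, lAEW×1, lAEw×1, lAeW×1, lAew×1, laEW×1, laEw×1, laeW×1, laew×1
llAaeeWW×LlAaEeWw grid (16·16=256): LlAAEeWW=8 LlAAEeWw=8 LlAAeeWW=8 LlAAeeWw=8 LlAaEeWW=16 LlAaEeWw=16 LlAaeeWW=16 LlAaeeWw=16 LlaaEeWW=8 LlaaEeWw=8 LlaaeeWW=8 LlaaeeWw=8 llAAEeWW=8 llAAEeWw=8 llAAeeWW=8 llAAeeWw=8 llAaEeWW=16 llAaEeWw=16 llAaeeWW=16 llAaeeWw=16 llaaEeWW=8 llaaEeWw=8 llaaeeWW=8 llaaeeWw=8
llaaEeWW hits 8/256; gcd=8; 8÷8/256÷8 = 1/32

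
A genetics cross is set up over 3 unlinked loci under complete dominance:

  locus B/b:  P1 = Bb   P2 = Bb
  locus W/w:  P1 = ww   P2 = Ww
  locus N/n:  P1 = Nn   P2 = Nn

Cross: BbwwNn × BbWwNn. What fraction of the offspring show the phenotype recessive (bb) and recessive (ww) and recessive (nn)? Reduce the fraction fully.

BbwwNn gametes: BwN×2, Bwn×2, bwN×2, bwn×2
BbWwNn gametes: BWN×1, BWn×1, BwN×1, Bwn×1, bWN×1, bWn×1, bwN×1, bwn×1
BbwwNn×BbWwNn grid (8·8=64): BBWwNN=2 BBWwNn=4 BBWwnn=2 BBwwNN=2 BBwwNn=4 BBwwnn=2 BbWwNN=4 BbWwNn=8 BbWwnn=4 BbwwNN=4 BbwwNn=8 Bbwwnn=4 bbWwNN=2 bbWwNn=4 bbWwnn=2 bbwwNN=2 bbwwNn=4 bbwwnn=2
bb ww nn hits 2/64; gcd=2; 2÷2/64÷2 = 1/32

P(bb ww nn) = 1/32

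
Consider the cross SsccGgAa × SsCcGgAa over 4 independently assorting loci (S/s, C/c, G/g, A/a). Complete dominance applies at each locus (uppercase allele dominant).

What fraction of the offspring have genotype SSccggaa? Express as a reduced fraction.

P(SSccggaa) = 1/128

SsccGgAa gametes: ScGA×2, ScGa×2, ScgA×2, Scga×2, scGA×2, scGa×2, scgA×2, scga×2
SsCcGgAa gametes: SCGA×1, SCGa×1, SCgA×1, SCga×1, ScGA×1, ScGa×1, ScgA×1, Scga×1, sCGA×1, sCGa×1, sCgA×1, sCga×1, scGA×1, scGa×1, scgA×1, scga×1
SsccGgAa×SsCcGgAa grid (16·16=256): SSCcGGAA=2 SSCcGGAa=4 SSCcGGaa=2 SSCcGgAA=4 SSCcGgAa=8 SSCcGgaa=4 SSCcggAA=2 SSCcggAa=4 SSCcggaa=2 SSccGGAA=2 SSccGGAa=4 SSccGGaa=2 SSccGgAA=4 SSccGgAa=8 SSccGgaa=4 SSccggAA=2 SSccggAa=4 SSccggaa=2 SsCcGGAA=4 SsCcGGAa=8 SsCcGGaa=4 SsCcGgAA=8 SsCcGgAa=16 SsCcGgaa=8 SsCcggAA=4 SsCcggAa=8 SsCcggaa=4 SsccGGAA=4 SsccGGAa=8 SsccGGaa=4 SsccGgAA=8 SsccGgAa=16 SsccGgaa=8 SsccggAA=4 SsccggAa=8 Ssccggaa=4 ssCcGGAA=2 ssCcGGAa=4 ssCcGGaa=2 ssCcGgAA=4 ssCcGgAa=8 ssCcGgaa=4 ssCcggAA=2 ssCcggAa=4 ssCcggaa=2 ssccGGAA=2 ssccGGAa=4 ssccGGaa=2 ssccGgAA=4 ssccGgAa=8 ssccGgaa=4 ssccggAA=2 ssccggAa=4 ssccggaa=2
SSccggaa hits 2/256; gcd=2; 2÷2/256÷2 = 1/128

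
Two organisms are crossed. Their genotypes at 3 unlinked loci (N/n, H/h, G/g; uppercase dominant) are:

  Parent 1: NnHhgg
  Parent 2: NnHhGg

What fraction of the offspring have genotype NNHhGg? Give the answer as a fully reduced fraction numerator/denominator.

P(NNHhGg) = 1/16

NnHhgg gametes: NHg×2, Nhg×2, nHg×2, nhg×2
NnHhGg gametes: NHG×1, NHg×1, NhG×1, Nhg×1, nHG×1, nHg×1, nhG×1, nhg×1
NnHhgg×NnHhGg grid (8·8=64): NNHHGg=2 NNHHgg=2 NNHhGg=4 NNHhgg=4 NNhhGg=2 NNhhgg=2 NnHHGg=4 NnHHgg=4 NnHhGg=8 NnHhgg=8 NnhhGg=4 Nnhhgg=4 nnHHGg=2 nnHHgg=2 nnHhGg=4 nnHhgg=4 nnhhGg=2 nnhhgg=2
NNHhGg hits 4/64; gcd=4; 4÷4/64÷4 = 1/16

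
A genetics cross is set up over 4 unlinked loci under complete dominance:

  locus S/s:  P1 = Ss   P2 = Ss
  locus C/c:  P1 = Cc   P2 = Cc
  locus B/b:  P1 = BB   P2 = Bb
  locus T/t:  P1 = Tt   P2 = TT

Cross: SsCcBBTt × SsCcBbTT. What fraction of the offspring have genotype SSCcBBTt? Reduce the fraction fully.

SsCcBBTt gametes: SCBT×2, SCBt×2, ScBT×2, ScBt×2, sCBT×2, sCBt×2, scBT×2, scBt×2
SsCcBbTT gametes: SCBT×2, SCbT×2, ScBT×2, ScbT×2, sCBT×2, sCbT×2, scBT×2, scbT×2
SsCcBBTt×SsCcBbTT grid (16·16=256): SSCCBBTT=4 SSCCBBTt=4 SSCCBbTT=4 SSCCBbTt=4 SSCcBBTT=8 SSCcBBTt=8 SSCcBbTT=8 SSCcBbTt=8 SSccBBTT=4 SSccBBTt=4 SSccBbTT=4 SSccBbTt=4 SsCCBBTT=8 SsCCBBTt=8 SsCCBbTT=8 SsCCBbTt=8 SsCcBBTT=16 SsCcBBTt=16 SsCcBbTT=16 SsCcBbTt=16 SsccBBTT=8 SsccBBTt=8 SsccBbTT=8 SsccBbTt=8 ssCCBBTT=4 ssCCBBTt=4 ssCCBbTT=4 ssCCBbTt=4 ssCcBBTT=8 ssCcBBTt=8 ssCcBbTT=8 ssCcBbTt=8 ssccBBTT=4 ssccBBTt=4 ssccBbTT=4 ssccBbTt=4
SSCcBBTt hits 8/256; gcd=8; 8÷8/256÷8 = 1/32

P(SSCcBBTt) = 1/32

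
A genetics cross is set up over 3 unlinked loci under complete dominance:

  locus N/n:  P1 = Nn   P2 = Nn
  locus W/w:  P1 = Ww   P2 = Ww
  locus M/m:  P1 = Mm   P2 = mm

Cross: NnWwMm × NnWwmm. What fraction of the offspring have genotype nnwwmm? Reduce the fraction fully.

P(nnwwmm) = 1/32

NnWwMm gametes: NWM×1, NWm×1, NwM×1, Nwm×1, nWM×1, nWm×1, nwM×1, nwm×1
NnWwmm gametes: NWm×2, Nwm×2, nWm×2, nwm×2
NnWwMm×NnWwmm grid (8·8=64): NNWWMm=2 NNWWmm=2 NNWwMm=4 NNWwmm=4 NNwwMm=2 NNwwmm=2 NnWWMm=4 NnWWmm=4 NnWwMm=8 NnWwmm=8 NnwwMm=4 Nnwwmm=4 nnWWMm=2 nnWWmm=2 nnWwMm=4 nnWwmm=4 nnwwMm=2 nnwwmm=2
nnwwmm hits 2/64; gcd=2; 2÷2/64÷2 = 1/32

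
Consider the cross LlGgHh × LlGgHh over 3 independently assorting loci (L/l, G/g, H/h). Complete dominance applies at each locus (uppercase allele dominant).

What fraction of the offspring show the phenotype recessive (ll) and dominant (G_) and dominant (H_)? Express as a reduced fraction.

P(ll G_ H_) = 9/64

LlGgHh gametes: LGH×1, LGh×1, LgH×1, Lgh×1, lGH×1, lGh×1, lgH×1, lgh×1
LlGgHh gametes: LGH×1, LGh×1, LgH×1, Lgh×1, lGH×1, lGh×1, lgH×1, lgh×1
LlGgHh×LlGgHh grid (8·8=64): LLGGHH=1 LLGGHh=2 LLGGhh=1 LLGgHH=2 LLGgHh=4 LLGghh=2 LLggHH=1 LLggHh=2 LLgghh=1 LlGGHH=2 LlGGHh=4 LlGGhh=2 LlGgHH=4 LlGgHh=8 LlGghh=4 LlggHH=2 LlggHh=4 Llgghh=2 llGGHH=1 llGGHh=2 llGGhh=1 llGgHH=2 llGgHh=4 llGghh=2 llggHH=1 llggHh=2 llgghh=1
ll G_ H_ hits 9/64; gcd=1; 9÷1/64÷1 = 9/64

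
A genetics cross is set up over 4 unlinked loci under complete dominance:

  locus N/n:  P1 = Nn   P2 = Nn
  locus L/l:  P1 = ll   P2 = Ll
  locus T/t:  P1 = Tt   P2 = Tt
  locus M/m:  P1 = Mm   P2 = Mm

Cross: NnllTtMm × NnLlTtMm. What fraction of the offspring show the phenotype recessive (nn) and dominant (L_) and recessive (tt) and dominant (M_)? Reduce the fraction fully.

P(nn L_ tt M_) = 3/128

NnllTtMm gametes: NlTM×2, NlTm×2, NltM×2, Nltm×2, nlTM×2, nlTm×2, nltM×2, nltm×2
NnLlTtMm gametes: NLTM×1, NLTm×1, NLtM×1, NLtm×1, NlTM×1, NlTm×1, NltM×1, Nltm×1, nLTM×1, nLTm×1, nLtM×1, nLtm×1, nlTM×1, nlTm×1, nltM×1, nltm×1
NnllTtMm×NnLlTtMm grid (16·16=256): NNLlTTMM=2 NNLlTTMm=4 NNLlTTmm=2 NNLlTtMM=4 NNLlTtMm=8 NNLlTtmm=4 NNLlttMM=2 NNLlttMm=4 NNLlttmm=2 NNllTTMM=2 NNllTTMm=4 NNllTTmm=2 NNllTtMM=4 NNllTtMm=8 NNllTtmm=4 NNllttMM=2 NNllttMm=4 NNllttmm=2 NnLlTTMM=4 NnLlTTMm=8 NnLlTTmm=4 NnLlTtMM=8 NnLlTtMm=16 NnLlTtmm=8 NnLlttMM=4 NnLlttMm=8 NnLlttmm=4 NnllTTMM=4 NnllTTMm=8 NnllTTmm=4 NnllTtMM=8 NnllTtMm=16 NnllTtmm=8 NnllttMM=4 NnllttMm=8 Nnllttmm=4 nnLlTTMM=2 nnLlTTMm=4 nnLlTTmm=2 nnLlTtMM=4 nnLlTtMm=8 nnLlTtmm=4 nnLlttMM=2 nnLlttMm=4 nnLlttmm=2 nnllTTMM=2 nnllTTMm=4 nnllTTmm=2 nnllTtMM=4 nnllTtMm=8 nnllTtmm=4 nnllttMM=2 nnllttMm=4 nnllttmm=2
nn L_ tt M_ hits 6/256; gcd=2; 6÷2/256÷2 = 3/128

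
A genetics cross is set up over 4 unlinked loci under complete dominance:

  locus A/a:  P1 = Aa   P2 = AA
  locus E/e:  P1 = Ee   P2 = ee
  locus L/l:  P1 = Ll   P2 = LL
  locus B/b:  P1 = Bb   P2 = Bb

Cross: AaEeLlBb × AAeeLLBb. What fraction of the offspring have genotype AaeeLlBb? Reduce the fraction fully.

AaEeLlBb gametes: AELB×1, AELb×1, AElB×1, AElb×1, AeLB×1, AeLb×1, AelB×1, Aelb×1, aELB×1, aELb×1, aElB×1, aElb×1, aeLB×1, aeLb×1, aelB×1, aelb×1
AAeeLLBb gametes: AeLB×8, AeLb×8
AaEeLlBb×AAeeLLBb grid (16·16=256): AAEeLLBB=8 AAEeLLBb=16 AAEeLLbb=8 AAEeLlBB=8 AAEeLlBb=16 AAEeLlbb=8 AAeeLLBB=8 AAeeLLBb=16 AAeeLLbb=8 AAeeLlBB=8 AAeeLlBb=16 AAeeLlbb=8 AaEeLLBB=8 AaEeLLBb=16 AaEeLLbb=8 AaEeLlBB=8 AaEeLlBb=16 AaEeLlbb=8 AaeeLLBB=8 AaeeLLBb=16 AaeeLLbb=8 AaeeLlBB=8 AaeeLlBb=16 AaeeLlbb=8
AaeeLlBb hits 16/256; gcd=16; 16÷16/256÷16 = 1/16

P(AaeeLlBb) = 1/16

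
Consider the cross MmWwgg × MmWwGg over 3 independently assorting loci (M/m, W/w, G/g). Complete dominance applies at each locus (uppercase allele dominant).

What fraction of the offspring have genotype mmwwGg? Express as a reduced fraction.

MmWwgg gametes: MWg×2, Mwg×2, mWg×2, mwg×2
MmWwGg gametes: MWG×1, MWg×1, MwG×1, Mwg×1, mWG×1, mWg×1, mwG×1, mwg×1
MmWwgg×MmWwGg grid (8·8=64): MMWWGg=2 MMWWgg=2 MMWwGg=4 MMWwgg=4 MMwwGg=2 MMwwgg=2 MmWWGg=4 MmWWgg=4 MmWwGg=8 MmWwgg=8 MmwwGg=4 Mmwwgg=4 mmWWGg=2 mmWWgg=2 mmWwGg=4 mmWwgg=4 mmwwGg=2 mmwwgg=2
mmwwGg hits 2/64; gcd=2; 2÷2/64÷2 = 1/32

P(mmwwGg) = 1/32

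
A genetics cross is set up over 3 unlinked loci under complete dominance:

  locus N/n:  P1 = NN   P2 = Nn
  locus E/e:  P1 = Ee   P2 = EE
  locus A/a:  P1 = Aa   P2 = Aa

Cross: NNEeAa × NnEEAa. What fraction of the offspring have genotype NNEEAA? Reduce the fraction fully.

P(NNEEAA) = 1/16

NNEeAa gametes: NEA×2, NEa×2, NeA×2, Nea×2
NnEEAa gametes: NEA×2, NEa×2, nEA×2, nEa×2
NNEeAa×NnEEAa grid (8·8=64): NNEEAA=4 NNEEAa=8 NNEEaa=4 NNEeAA=4 NNEeAa=8 NNEeaa=4 NnEEAA=4 NnEEAa=8 NnEEaa=4 NnEeAA=4 NnEeAa=8 NnEeaa=4
NNEEAA hits 4/64; gcd=4; 4÷4/64÷4 = 1/16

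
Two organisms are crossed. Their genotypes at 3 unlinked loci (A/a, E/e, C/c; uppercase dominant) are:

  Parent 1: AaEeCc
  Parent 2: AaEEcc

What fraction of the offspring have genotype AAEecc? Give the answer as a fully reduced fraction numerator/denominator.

P(AAEecc) = 1/16

AaEeCc gametes: AEC×1, AEc×1, AeC×1, Aec×1, aEC×1, aEc×1, aeC×1, aec×1
AaEEcc gametes: AEc×4, aEc×4
AaEeCc×AaEEcc grid (8·8=64): AAEECc=4 AAEEcc=4 AAEeCc=4 AAEecc=4 AaEECc=8 AaEEcc=8 AaEeCc=8 AaEecc=8 aaEECc=4 aaEEcc=4 aaEeCc=4 aaEecc=4
AAEecc hits 4/64; gcd=4; 4÷4/64÷4 = 1/16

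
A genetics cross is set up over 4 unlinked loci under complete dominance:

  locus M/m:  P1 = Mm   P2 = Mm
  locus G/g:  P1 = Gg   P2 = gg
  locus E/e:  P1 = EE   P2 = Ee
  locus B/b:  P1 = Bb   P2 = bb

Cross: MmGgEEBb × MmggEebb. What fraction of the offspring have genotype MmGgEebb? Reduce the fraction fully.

P(MmGgEebb) = 1/16

MmGgEEBb gametes: MGEB×2, MGEb×2, MgEB×2, MgEb×2, mGEB×2, mGEb×2, mgEB×2, mgEb×2
MmggEebb gametes: MgEb×4, Mgeb×4, mgEb×4, mgeb×4
MmGgEEBb×MmggEebb grid (16·16=256): MMGgEEBb=8 MMGgEEbb=8 MMGgEeBb=8 MMGgEebb=8 MMggEEBb=8 MMggEEbb=8 MMggEeBb=8 MMggEebb=8 MmGgEEBb=16 MmGgEEbb=16 MmGgEeBb=16 MmGgEebb=16 MmggEEBb=16 MmggEEbb=16 MmggEeBb=16 MmggEebb=16 mmGgEEBb=8 mmGgEEbb=8 mmGgEeBb=8 mmGgEebb=8 mmggEEBb=8 mmggEEbb=8 mmggEeBb=8 mmggEebb=8
MmGgEebb hits 16/256; gcd=16; 16÷16/256÷16 = 1/16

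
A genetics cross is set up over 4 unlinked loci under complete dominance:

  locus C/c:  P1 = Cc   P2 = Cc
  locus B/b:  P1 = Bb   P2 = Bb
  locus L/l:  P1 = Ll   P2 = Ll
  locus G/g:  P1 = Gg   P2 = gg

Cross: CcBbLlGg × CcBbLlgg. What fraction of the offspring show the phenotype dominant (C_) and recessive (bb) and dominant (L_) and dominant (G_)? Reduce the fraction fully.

CcBbLlGg gametes: CBLG×1, CBLg×1, CBlG×1, CBlg×1, CbLG×1, CbLg×1, CblG×1, Cblg×1, cBLG×1, cBLg×1, cBlG×1, cBlg×1, cbLG×1, cbLg×1, cblG×1, cblg×1
CcBbLlgg gametes: CBLg×2, CBlg×2, CbLg×2, Cblg×2, cBLg×2, cBlg×2, cbLg×2, cblg×2
CcBbLlGg×CcBbLlgg grid (16·16=256): CCBBLLGg=2 CCBBLLgg=2 CCBBLlGg=4 CCBBLlgg=4 CCBBllGg=2 CCBBllgg=2 CCBbLLGg=4 CCBbLLgg=4 CCBbLlGg=8 CCBbLlgg=8 CCBbllGg=4 CCBbllgg=4 CCbbLLGg=2 CCbbLLgg=2 CCbbLlGg=4 CCbbLlgg=4 CCbbllGg=2 CCbbllgg=2 CcBBLLGg=4 CcBBLLgg=4 CcBBLlGg=8 CcBBLlgg=8 CcBBllGg=4 CcBBllgg=4 CcBbLLGg=8 CcBbLLgg=8 CcBbLlGg=16 CcBbLlgg=16 CcBbllGg=8 CcBbllgg=8 CcbbLLGg=4 CcbbLLgg=4 CcbbLlGg=8 CcbbLlgg=8 CcbbllGg=4 Ccbbllgg=4 ccBBLLGg=2 ccBBLLgg=2 ccBBLlGg=4 ccBBLlgg=4 ccBBllGg=2 ccBBllgg=2 ccBbLLGg=4 ccBbLLgg=4 ccBbLlGg=8 ccBbLlgg=8 ccBbllGg=4 ccBbllgg=4 ccbbLLGg=2 ccbbLLgg=2 ccbbLlGg=4 ccbbLlgg=4 ccbbllGg=2 ccbbllgg=2
C_ bb L_ G_ hits 18/256; gcd=2; 18÷2/256÷2 = 9/128

P(C_ bb L_ G_) = 9/128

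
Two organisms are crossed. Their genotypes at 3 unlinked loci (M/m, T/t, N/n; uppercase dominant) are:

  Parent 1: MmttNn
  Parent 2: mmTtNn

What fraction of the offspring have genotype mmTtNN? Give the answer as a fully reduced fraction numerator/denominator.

P(mmTtNN) = 1/16

MmttNn gametes: MtN×2, Mtn×2, mtN×2, mtn×2
mmTtNn gametes: mTN×2, mTn×2, mtN×2, mtn×2
MmttNn×mmTtNn grid (8·8=64): MmTtNN=4 MmTtNn=8 MmTtnn=4 MmttNN=4 MmttNn=8 Mmttnn=4 mmTtNN=4 mmTtNn=8 mmTtnn=4 mmttNN=4 mmttNn=8 mmttnn=4
mmTtNN hits 4/64; gcd=4; 4÷4/64÷4 = 1/16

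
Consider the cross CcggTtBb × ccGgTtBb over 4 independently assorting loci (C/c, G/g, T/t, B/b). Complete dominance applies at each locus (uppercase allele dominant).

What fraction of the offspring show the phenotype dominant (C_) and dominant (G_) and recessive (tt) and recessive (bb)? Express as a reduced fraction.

P(C_ G_ tt bb) = 1/64

CcggTtBb gametes: CgTB×2, CgTb×2, CgtB×2, Cgtb×2, cgTB×2, cgTb×2, cgtB×2, cgtb×2
ccGgTtBb gametes: cGTB×2, cGTb×2, cGtB×2, cGtb×2, cgTB×2, cgTb×2, cgtB×2, cgtb×2
CcggTtBb×ccGgTtBb grid (16·16=256): CcGgTTBB=4 CcGgTTBb=8 CcGgTTbb=4 CcGgTtBB=8 CcGgTtBb=16 CcGgTtbb=8 CcGgttBB=4 CcGgttBb=8 CcGgttbb=4 CcggTTBB=4 CcggTTBb=8 CcggTTbb=4 CcggTtBB=8 CcggTtBb=16 CcggTtbb=8 CcggttBB=4 CcggttBb=8 Ccggttbb=4 ccGgTTBB=4 ccGgTTBb=8 ccGgTTbb=4 ccGgTtBB=8 ccGgTtBb=16 ccGgTtbb=8 ccGgttBB=4 ccGgttBb=8 ccGgttbb=4 ccggTTBB=4 ccggTTBb=8 ccggTTbb=4 ccggTtBB=8 ccggTtBb=16 ccggTtbb=8 ccggttBB=4 ccggttBb=8 ccggttbb=4
C_ G_ tt bb hits 4/256; gcd=4; 4÷4/256÷4 = 1/64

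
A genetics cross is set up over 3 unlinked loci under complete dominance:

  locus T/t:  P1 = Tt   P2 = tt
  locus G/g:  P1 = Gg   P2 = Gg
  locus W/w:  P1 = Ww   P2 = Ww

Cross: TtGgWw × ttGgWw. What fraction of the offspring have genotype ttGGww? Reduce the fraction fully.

TtGgWw gametes: TGW×1, TGw×1, TgW×1, Tgw×1, tGW×1, tGw×1, tgW×1, tgw×1
ttGgWw gametes: tGW×2, tGw×2, tgW×2, tgw×2
TtGgWw×ttGgWw grid (8·8=64): TtGGWW=2 TtGGWw=4 TtGGww=2 TtGgWW=4 TtGgWw=8 TtGgww=4 TtggWW=2 TtggWw=4 Ttggww=2 ttGGWW=2 ttGGWw=4 ttGGww=2 ttGgWW=4 ttGgWw=8 ttGgww=4 ttggWW=2 ttggWw=4 ttggww=2
ttGGww hits 2/64; gcd=2; 2÷2/64÷2 = 1/32

P(ttGGww) = 1/32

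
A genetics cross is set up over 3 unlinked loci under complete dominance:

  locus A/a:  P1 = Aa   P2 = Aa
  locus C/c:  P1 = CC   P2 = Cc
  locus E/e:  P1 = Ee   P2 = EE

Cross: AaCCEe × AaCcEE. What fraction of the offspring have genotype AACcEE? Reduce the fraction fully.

P(AACcEE) = 1/16

AaCCEe gametes: ACE×2, ACe×2, aCE×2, aCe×2
AaCcEE gametes: ACE×2, AcE×2, aCE×2, acE×2
AaCCEe×AaCcEE grid (8·8=64): AACCEE=4 AACCEe=4 AACcEE=4 AACcEe=4 AaCCEE=8 AaCCEe=8 AaCcEE=8 AaCcEe=8 aaCCEE=4 aaCCEe=4 aaCcEE=4 aaCcEe=4
AACcEE hits 4/64; gcd=4; 4÷4/64÷4 = 1/16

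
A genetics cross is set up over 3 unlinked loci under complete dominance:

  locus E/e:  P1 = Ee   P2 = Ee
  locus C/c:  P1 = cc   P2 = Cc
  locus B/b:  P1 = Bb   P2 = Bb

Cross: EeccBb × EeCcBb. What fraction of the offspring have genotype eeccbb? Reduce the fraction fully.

P(eeccbb) = 1/32

EeccBb gametes: EcB×2, Ecb×2, ecB×2, ecb×2
EeCcBb gametes: ECB×1, ECb×1, EcB×1, Ecb×1, eCB×1, eCb×1, ecB×1, ecb×1
EeccBb×EeCcBb grid (8·8=64): EECcBB=2 EECcBb=4 EECcbb=2 EEccBB=2 EEccBb=4 EEccbb=2 EeCcBB=4 EeCcBb=8 EeCcbb=4 EeccBB=4 EeccBb=8 Eeccbb=4 eeCcBB=2 eeCcBb=4 eeCcbb=2 eeccBB=2 eeccBb=4 eeccbb=2
eeccbb hits 2/64; gcd=2; 2÷2/64÷2 = 1/32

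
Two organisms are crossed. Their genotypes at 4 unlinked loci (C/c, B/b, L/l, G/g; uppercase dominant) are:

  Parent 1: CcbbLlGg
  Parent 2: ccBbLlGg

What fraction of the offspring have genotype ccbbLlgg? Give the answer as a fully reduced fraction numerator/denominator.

CcbbLlGg gametes: CbLG×2, CbLg×2, CblG×2, Cblg×2, cbLG×2, cbLg×2, cblG×2, cblg×2
ccBbLlGg gametes: cBLG×2, cBLg×2, cBlG×2, cBlg×2, cbLG×2, cbLg×2, cblG×2, cblg×2
CcbbLlGg×ccBbLlGg grid (16·16=256): CcBbLLGG=4 CcBbLLGg=8 CcBbLLgg=4 CcBbLlGG=8 CcBbLlGg=16 CcBbLlgg=8 CcBbllGG=4 CcBbllGg=8 CcBbllgg=4 CcbbLLGG=4 CcbbLLGg=8 CcbbLLgg=4 CcbbLlGG=8 CcbbLlGg=16 CcbbLlgg=8 CcbbllGG=4 CcbbllGg=8 Ccbbllgg=4 ccBbLLGG=4 ccBbLLGg=8 ccBbLLgg=4 ccBbLlGG=8 ccBbLlGg=16 ccBbLlgg=8 ccBbllGG=4 ccBbllGg=8 ccBbllgg=4 ccbbLLGG=4 ccbbLLGg=8 ccbbLLgg=4 ccbbLlGG=8 ccbbLlGg=16 ccbbLlgg=8 ccbbllGG=4 ccbbllGg=8 ccbbllgg=4
ccbbLlgg hits 8/256; gcd=8; 8÷8/256÷8 = 1/32

P(ccbbLlgg) = 1/32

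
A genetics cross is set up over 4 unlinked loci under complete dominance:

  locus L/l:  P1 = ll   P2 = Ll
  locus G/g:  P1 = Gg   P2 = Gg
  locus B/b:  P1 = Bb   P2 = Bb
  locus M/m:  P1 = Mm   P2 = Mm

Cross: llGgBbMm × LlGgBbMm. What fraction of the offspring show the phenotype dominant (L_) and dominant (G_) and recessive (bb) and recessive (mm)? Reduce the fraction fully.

llGgBbMm gametes: lGBM×2, lGBm×2, lGbM×2, lGbm×2, lgBM×2, lgBm×2, lgbM×2, lgbm×2
LlGgBbMm gametes: LGBM×1, LGBm×1, LGbM×1, LGbm×1, LgBM×1, LgBm×1, LgbM×1, Lgbm×1, lGBM×1, lGBm×1, lGbM×1, lGbm×1, lgBM×1, lgBm×1, lgbM×1, lgbm×1
llGgBbMm×LlGgBbMm grid (16·16=256): LlGGBBMM=2 LlGGBBMm=4 LlGGBBmm=2 LlGGBbMM=4 LlGGBbMm=8 LlGGBbmm=4 LlGGbbMM=2 LlGGbbMm=4 LlGGbbmm=2 LlGgBBMM=4 LlGgBBMm=8 LlGgBBmm=4 LlGgBbMM=8 LlGgBbMm=16 LlGgBbmm=8 LlGgbbMM=4 LlGgbbMm=8 LlGgbbmm=4 LlggBBMM=2 LlggBBMm=4 LlggBBmm=2 LlggBbMM=4 LlggBbMm=8 LlggBbmm=4 LlggbbMM=2 LlggbbMm=4 Llggbbmm=2 llGGBBMM=2 llGGBBMm=4 llGGBBmm=2 llGGBbMM=4 llGGBbMm=8 llGGBbmm=4 llGGbbMM=2 llGGbbMm=4 llGGbbmm=2 llGgBBMM=4 llGgBBMm=8 llGgBBmm=4 llGgBbMM=8 llGgBbMm=16 llGgBbmm=8 llGgbbMM=4 llGgbbMm=8 llGgbbmm=4 llggBBMM=2 llggBBMm=4 llggBBmm=2 llggBbMM=4 llggBbMm=8 llggBbmm=4 llggbbMM=2 llggbbMm=4 llggbbmm=2
L_ G_ bb mm hits 6/256; gcd=2; 6÷2/256÷2 = 3/128

P(L_ G_ bb mm) = 3/128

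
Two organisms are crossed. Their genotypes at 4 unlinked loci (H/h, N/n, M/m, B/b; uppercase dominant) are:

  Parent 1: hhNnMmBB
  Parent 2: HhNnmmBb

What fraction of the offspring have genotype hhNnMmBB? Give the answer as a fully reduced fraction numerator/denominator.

hhNnMmBB gametes: hNMB×4, hNmB×4, hnMB×4, hnmB×4
HhNnmmBb gametes: HNmB×2, HNmb×2, HnmB×2, Hnmb×2, hNmB×2, hNmb×2, hnmB×2, hnmb×2
hhNnMmBB×HhNnmmBb grid (16·16=256): HhNNMmBB=8 HhNNMmBb=8 HhNNmmBB=8 HhNNmmBb=8 HhNnMmBB=16 HhNnMmBb=16 HhNnmmBB=16 HhNnmmBb=16 HhnnMmBB=8 HhnnMmBb=8 HhnnmmBB=8 HhnnmmBb=8 hhNNMmBB=8 hhNNMmBb=8 hhNNmmBB=8 hhNNmmBb=8 hhNnMmBB=16 hhNnMmBb=16 hhNnmmBB=16 hhNnmmBb=16 hhnnMmBB=8 hhnnMmBb=8 hhnnmmBB=8 hhnnmmBb=8
hhNnMmBB hits 16/256; gcd=16; 16÷16/256÷16 = 1/16

P(hhNnMmBB) = 1/16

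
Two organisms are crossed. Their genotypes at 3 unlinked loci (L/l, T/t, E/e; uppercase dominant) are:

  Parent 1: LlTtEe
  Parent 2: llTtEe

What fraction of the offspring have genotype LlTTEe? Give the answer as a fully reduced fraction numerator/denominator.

LlTtEe gametes: LTE×1, LTe×1, LtE×1, Lte×1, lTE×1, lTe×1, ltE×1, lte×1
llTtEe gametes: lTE×2, lTe×2, ltE×2, lte×2
LlTtEe×llTtEe grid (8·8=64): LlTTEE=2 LlTTEe=4 LlTTee=2 LlTtEE=4 LlTtEe=8 LlTtee=4 LlttEE=2 LlttEe=4 Llttee=2 llTTEE=2 llTTEe=4 llTTee=2 llTtEE=4 llTtEe=8 llTtee=4 llttEE=2 llttEe=4 llttee=2
LlTTEe hits 4/64; gcd=4; 4÷4/64÷4 = 1/16

P(LlTTEe) = 1/16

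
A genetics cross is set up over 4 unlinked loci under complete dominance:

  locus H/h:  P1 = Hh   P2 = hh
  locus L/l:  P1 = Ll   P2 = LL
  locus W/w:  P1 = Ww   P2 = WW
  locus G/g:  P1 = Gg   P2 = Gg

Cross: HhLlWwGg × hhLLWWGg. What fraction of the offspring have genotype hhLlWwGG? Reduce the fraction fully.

HhLlWwGg gametes: HLWG×1, HLWg×1, HLwG×1, HLwg×1, HlWG×1, HlWg×1, HlwG×1, Hlwg×1, hLWG×1, hLWg×1, hLwG×1, hLwg×1, hlWG×1, hlWg×1, hlwG×1, hlwg×1
hhLLWWGg gametes: hLWG×8, hLWg×8
HhLlWwGg×hhLLWWGg grid (16·16=256): HhLLWWGG=8 HhLLWWGg=16 HhLLWWgg=8 HhLLWwGG=8 HhLLWwGg=16 HhLLWwgg=8 HhLlWWGG=8 HhLlWWGg=16 HhLlWWgg=8 HhLlWwGG=8 HhLlWwGg=16 HhLlWwgg=8 hhLLWWGG=8 hhLLWWGg=16 hhLLWWgg=8 hhLLWwGG=8 hhLLWwGg=16 hhLLWwgg=8 hhLlWWGG=8 hhLlWWGg=16 hhLlWWgg=8 hhLlWwGG=8 hhLlWwGg=16 hhLlWwgg=8
hhLlWwGG hits 8/256; gcd=8; 8÷8/256÷8 = 1/32

P(hhLlWwGG) = 1/32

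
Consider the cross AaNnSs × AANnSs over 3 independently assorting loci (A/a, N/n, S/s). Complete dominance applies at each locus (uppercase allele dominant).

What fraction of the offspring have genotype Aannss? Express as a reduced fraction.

P(Aannss) = 1/32

AaNnSs gametes: ANS×1, ANs×1, AnS×1, Ans×1, aNS×1, aNs×1, anS×1, ans×1
AANnSs gametes: ANS×2, ANs×2, AnS×2, Ans×2
AaNnSs×AANnSs grid (8·8=64): AANNSS=2 AANNSs=4 AANNss=2 AANnSS=4 AANnSs=8 AANnss=4 AAnnSS=2 AAnnSs=4 AAnnss=2 AaNNSS=2 AaNNSs=4 AaNNss=2 AaNnSS=4 AaNnSs=8 AaNnss=4 AannSS=2 AannSs=4 Aannss=2
Aannss hits 2/64; gcd=2; 2÷2/64÷2 = 1/32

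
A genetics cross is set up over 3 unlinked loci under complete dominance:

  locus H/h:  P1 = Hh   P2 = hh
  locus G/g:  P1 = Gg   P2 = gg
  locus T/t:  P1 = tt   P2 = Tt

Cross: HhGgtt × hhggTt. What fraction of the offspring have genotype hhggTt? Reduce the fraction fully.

P(hhggTt) = 1/8

HhGgtt gametes: HGt×2, Hgt×2, hGt×2, hgt×2
hhggTt gametes: hgT×4, hgt×4
HhGgtt×hhggTt grid (8·8=64): HhGgTt=8 HhGgtt=8 HhggTt=8 Hhggtt=8 hhGgTt=8 hhGgtt=8 hhggTt=8 hhggtt=8
hhggTt hits 8/64; gcd=8; 8÷8/64÷8 = 1/8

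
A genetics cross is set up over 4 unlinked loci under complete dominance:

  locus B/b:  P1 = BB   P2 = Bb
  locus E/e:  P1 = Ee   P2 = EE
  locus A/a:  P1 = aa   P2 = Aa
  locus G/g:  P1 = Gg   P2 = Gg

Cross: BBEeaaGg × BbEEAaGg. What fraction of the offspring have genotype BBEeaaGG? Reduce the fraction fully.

BBEeaaGg gametes: BEaG×4, BEag×4, BeaG×4, Beag×4
BbEEAaGg gametes: BEAG×2, BEAg×2, BEaG×2, BEag×2, bEAG×2, bEAg×2, bEaG×2, bEag×2
BBEeaaGg×BbEEAaGg grid (16·16=256): BBEEAaGG=8 BBEEAaGg=16 BBEEAagg=8 BBEEaaGG=8 BBEEaaGg=16 BBEEaagg=8 BBEeAaGG=8 BBEeAaGg=16 BBEeAagg=8 BBEeaaGG=8 BBEeaaGg=16 BBEeaagg=8 BbEEAaGG=8 BbEEAaGg=16 BbEEAagg=8 BbEEaaGG=8 BbEEaaGg=16 BbEEaagg=8 BbEeAaGG=8 BbEeAaGg=16 BbEeAagg=8 BbEeaaGG=8 BbEeaaGg=16 BbEeaagg=8
BBEeaaGG hits 8/256; gcd=8; 8÷8/256÷8 = 1/32

P(BBEeaaGG) = 1/32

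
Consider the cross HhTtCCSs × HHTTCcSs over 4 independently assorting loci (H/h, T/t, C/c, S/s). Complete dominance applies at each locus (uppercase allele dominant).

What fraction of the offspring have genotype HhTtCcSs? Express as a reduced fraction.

P(HhTtCcSs) = 1/16

HhTtCCSs gametes: HTCS×2, HTCs×2, HtCS×2, HtCs×2, hTCS×2, hTCs×2, htCS×2, htCs×2
HHTTCcSs gametes: HTCS×4, HTCs×4, HTcS×4, HTcs×4
HhTtCCSs×HHTTCcSs grid (16·16=256): HHTTCCSS=8 HHTTCCSs=16 HHTTCCss=8 HHTTCcSS=8 HHTTCcSs=16 HHTTCcss=8 HHTtCCSS=8 HHTtCCSs=16 HHTtCCss=8 HHTtCcSS=8 HHTtCcSs=16 HHTtCcss=8 HhTTCCSS=8 HhTTCCSs=16 HhTTCCss=8 HhTTCcSS=8 HhTTCcSs=16 HhTTCcss=8 HhTtCCSS=8 HhTtCCSs=16 HhTtCCss=8 HhTtCcSS=8 HhTtCcSs=16 HhTtCcss=8
HhTtCcSs hits 16/256; gcd=16; 16÷16/256÷16 = 1/16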